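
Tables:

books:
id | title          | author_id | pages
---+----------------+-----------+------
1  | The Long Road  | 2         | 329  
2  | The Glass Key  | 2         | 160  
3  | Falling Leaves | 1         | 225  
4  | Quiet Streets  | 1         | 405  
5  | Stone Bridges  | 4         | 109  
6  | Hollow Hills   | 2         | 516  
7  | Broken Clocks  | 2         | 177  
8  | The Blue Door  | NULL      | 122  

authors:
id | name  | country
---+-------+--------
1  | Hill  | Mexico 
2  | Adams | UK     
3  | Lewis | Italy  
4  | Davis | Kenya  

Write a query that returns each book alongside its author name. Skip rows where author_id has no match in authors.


INNER JOIN keeps only books rows whose author_id matches an id in authors. Walk through each book:
  - book 1 (The Long Road): author_id=2 -> matches Adams
  - book 2 (The Glass Key): author_id=2 -> matches Adams
  - book 3 (Falling Leaves): author_id=1 -> matches Hill
  - book 4 (Quiet Streets): author_id=1 -> matches Hill
  - book 5 (Stone Bridges): author_id=4 -> matches Davis
  - book 6 (Hollow Hills): author_id=2 -> matches Adams
  - book 7 (Broken Clocks): author_id=2 -> matches Adams
  - book 8 (The Blue Door): author_id=NULL, no match -> dropped
So 1 of 8 rows is dropped.

SQL:
SELECT a.title, b.name AS author
FROM books a
INNER JOIN authors b ON a.author_id = b.id

Result:
title          | author
---------------+-------
The Long Road  | Adams 
The Glass Key  | Adams 
Falling Leaves | Hill  
Quiet Streets  | Hill  
Stone Bridges  | Davis 
Hollow Hills   | Adams 
Broken Clocks  | Adams 


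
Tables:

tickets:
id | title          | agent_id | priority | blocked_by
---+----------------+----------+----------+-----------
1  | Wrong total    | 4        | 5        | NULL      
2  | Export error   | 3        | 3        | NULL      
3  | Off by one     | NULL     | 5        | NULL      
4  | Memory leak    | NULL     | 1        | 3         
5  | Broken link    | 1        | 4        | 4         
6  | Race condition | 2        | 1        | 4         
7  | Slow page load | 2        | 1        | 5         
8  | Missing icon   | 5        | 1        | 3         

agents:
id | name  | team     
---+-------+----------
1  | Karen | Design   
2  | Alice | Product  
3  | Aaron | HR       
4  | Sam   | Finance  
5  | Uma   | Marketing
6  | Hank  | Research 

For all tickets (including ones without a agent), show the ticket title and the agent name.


LEFT JOIN keeps every row from tickets (the left table); where agent_id has no match in agents, the agent columns become NULL. Walk through each ticket:
  - ticket 1 (Wrong total): agent_id=4 -> matches Sam
  - ticket 2 (Export error): agent_id=3 -> matches Aaron
  - ticket 3 (Off by one): agent_id=NULL, no match -> kept with NULL
  - ticket 4 (Memory leak): agent_id=NULL, no match -> kept with NULL
  - ticket 5 (Broken link): agent_id=1 -> matches Karen
  - ticket 6 (Race condition): agent_id=2 -> matches Alice
  - ticket 7 (Slow page load): agent_id=2 -> matches Alice
  - ticket 8 (Missing icon): agent_id=5 -> matches Uma
All 8 rows appear; 2 have NULL agent.

SQL:
SELECT a.title, b.name AS agent
FROM tickets a
LEFT JOIN agents b ON a.agent_id = b.id

Result:
title          | agent
---------------+------
Wrong total    | Sam  
Export error   | Aaron
Off by one     | NULL 
Memory leak    | NULL 
Broken link    | Karen
Race condition | Alice
Slow page load | Alice
Missing icon   | Uma  


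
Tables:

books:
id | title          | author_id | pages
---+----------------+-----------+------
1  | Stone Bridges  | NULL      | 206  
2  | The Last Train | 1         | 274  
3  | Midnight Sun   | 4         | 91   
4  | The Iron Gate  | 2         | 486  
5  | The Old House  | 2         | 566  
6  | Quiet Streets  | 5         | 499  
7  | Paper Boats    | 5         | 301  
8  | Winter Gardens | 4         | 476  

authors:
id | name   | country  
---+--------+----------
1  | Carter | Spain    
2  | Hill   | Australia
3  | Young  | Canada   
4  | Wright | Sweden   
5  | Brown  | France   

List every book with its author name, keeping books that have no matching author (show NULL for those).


LEFT JOIN keeps every row from books (the left table); where author_id has no match in authors, the author columns become NULL. Walk through each book:
  - book 1 (Stone Bridges): author_id=NULL, no match -> kept with NULL
  - book 2 (The Last Train): author_id=1 -> matches Carter
  - book 3 (Midnight Sun): author_id=4 -> matches Wright
  - book 4 (The Iron Gate): author_id=2 -> matches Hill
  - book 5 (The Old House): author_id=2 -> matches Hill
  - book 6 (Quiet Streets): author_id=5 -> matches Brown
  - book 7 (Paper Boats): author_id=5 -> matches Brown
  - book 8 (Winter Gardens): author_id=4 -> matches Wright
All 8 rows appear; 1 has NULL author.

SQL:
SELECT a.title, b.name AS author
FROM books a
LEFT JOIN authors b ON a.author_id = b.id

Result:
title          | author
---------------+-------
Stone Bridges  | NULL  
The Last Train | Carter
Midnight Sun   | Wright
The Iron Gate  | Hill  
The Old House  | Hill  
Quiet Streets  | Brown 
Paper Boats    | Brown 
Winter Gardens | Wright


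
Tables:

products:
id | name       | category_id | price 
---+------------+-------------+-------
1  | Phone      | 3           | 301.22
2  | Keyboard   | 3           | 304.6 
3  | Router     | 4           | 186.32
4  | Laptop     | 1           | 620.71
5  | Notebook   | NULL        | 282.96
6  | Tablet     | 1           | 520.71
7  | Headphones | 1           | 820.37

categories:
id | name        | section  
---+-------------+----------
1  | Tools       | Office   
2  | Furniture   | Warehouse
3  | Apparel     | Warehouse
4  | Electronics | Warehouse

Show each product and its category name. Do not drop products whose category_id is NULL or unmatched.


LEFT JOIN keeps every row from products (the left table); where category_id has no match in categories, the category columns become NULL. Walk through each product:
  - product 1 (Phone): category_id=3 -> matches Apparel
  - product 2 (Keyboard): category_id=3 -> matches Apparel
  - product 3 (Router): category_id=4 -> matches Electronics
  - product 4 (Laptop): category_id=1 -> matches Tools
  - product 5 (Notebook): category_id=NULL, no match -> kept with NULL
  - product 6 (Tablet): category_id=1 -> matches Tools
  - product 7 (Headphones): category_id=1 -> matches Tools
All 7 rows appear; 1 has NULL category.

SQL:
SELECT a.name, b.name AS category
FROM products a
LEFT JOIN categories b ON a.category_id = b.id

Result:
name       | category   
-----------+------------
Phone      | Apparel    
Keyboard   | Apparel    
Router     | Electronics
Laptop     | Tools      
Notebook   | NULL       
Tablet     | Tools      
Headphones | Tools      


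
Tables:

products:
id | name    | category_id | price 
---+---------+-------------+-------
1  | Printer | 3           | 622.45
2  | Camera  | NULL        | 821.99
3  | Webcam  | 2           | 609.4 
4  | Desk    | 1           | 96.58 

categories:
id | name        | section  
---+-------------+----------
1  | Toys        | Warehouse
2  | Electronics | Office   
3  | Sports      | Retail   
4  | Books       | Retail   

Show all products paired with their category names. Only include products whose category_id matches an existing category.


INNER JOIN keeps only products rows whose category_id matches an id in categories. Walk through each product:
  - product 1 (Printer): category_id=3 -> matches Sports
  - product 2 (Camera): category_id=NULL, no match -> dropped
  - product 3 (Webcam): category_id=2 -> matches Electronics
  - product 4 (Desk): category_id=1 -> matches Toys
So 1 of 4 rows is dropped.

SQL:
SELECT a.name, b.name AS category
FROM products a
INNER JOIN categories b ON a.category_id = b.id

Result:
name    | category   
--------+------------
Printer | Sports     
Webcam  | Electronics
Desk    | Toys       


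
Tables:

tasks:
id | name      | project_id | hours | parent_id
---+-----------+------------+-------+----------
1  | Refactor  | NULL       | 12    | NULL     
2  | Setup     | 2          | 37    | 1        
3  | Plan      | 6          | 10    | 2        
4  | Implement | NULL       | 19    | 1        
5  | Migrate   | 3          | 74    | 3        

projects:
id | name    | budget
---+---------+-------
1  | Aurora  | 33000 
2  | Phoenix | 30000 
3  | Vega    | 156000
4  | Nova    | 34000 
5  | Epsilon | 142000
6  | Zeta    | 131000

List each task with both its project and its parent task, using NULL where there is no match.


Two LEFT JOINs from the same base table tasks: one to projects via project_id, one to tasks itself via parent_id. Both are LEFT so every task is preserved.
Match against projects:
  - task 1 (Refactor): project_id=NULL, no match -> kept with NULL
  - task 2 (Setup): project_id=2 -> matches Phoenix
  - task 3 (Plan): project_id=6 -> matches Zeta
  - task 4 (Implement): project_id=NULL, no match -> kept with NULL
  - task 5 (Migrate): project_id=3 -> matches Vega
Match against tasks (self):
  - task 1 (Refactor): parent_id=NULL -> NULL
  - task 2 (Setup): parent_id=1 -> Refactor
  - task 3 (Plan): parent_id=2 -> Setup
  - task 4 (Implement): parent_id=1 -> Refactor
  - task 5 (Migrate): parent_id=3 -> Plan

SQL:
SELECT a.name, b.name AS project, c.name AS parent
FROM tasks a
LEFT JOIN projects b ON a.project_id = b.id
LEFT JOIN tasks c ON a.parent_id = c.id

Result:
name      | project | parent  
----------+---------+---------
Refactor  | NULL    | NULL    
Setup     | Phoenix | Refactor
Plan      | Zeta    | Setup   
Implement | NULL    | Refactor
Migrate   | Vega    | Plan    


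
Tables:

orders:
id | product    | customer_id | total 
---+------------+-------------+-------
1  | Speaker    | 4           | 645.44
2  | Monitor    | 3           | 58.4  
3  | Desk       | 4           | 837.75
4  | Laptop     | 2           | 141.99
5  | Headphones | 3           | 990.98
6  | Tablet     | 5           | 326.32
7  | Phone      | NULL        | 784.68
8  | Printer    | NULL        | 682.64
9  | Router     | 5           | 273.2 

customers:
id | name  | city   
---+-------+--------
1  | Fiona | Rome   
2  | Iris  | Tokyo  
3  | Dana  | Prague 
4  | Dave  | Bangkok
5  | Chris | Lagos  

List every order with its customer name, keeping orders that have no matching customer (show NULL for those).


LEFT JOIN keeps every row from orders (the left table); where customer_id has no match in customers, the customer columns become NULL. Walk through each order:
  - order 1 (Speaker): customer_id=4 -> matches Dave
  - order 2 (Monitor): customer_id=3 -> matches Dana
  - order 3 (Desk): customer_id=4 -> matches Dave
  - order 4 (Laptop): customer_id=2 -> matches Iris
  - order 5 (Headphones): customer_id=3 -> matches Dana
  - order 6 (Tablet): customer_id=5 -> matches Chris
  - order 7 (Phone): customer_id=NULL, no match -> kept with NULL
  - order 8 (Printer): customer_id=NULL, no match -> kept with NULL
  - order 9 (Router): customer_id=5 -> matches Chris
All 9 rows appear; 2 have NULL customer.

SQL:
SELECT a.product, b.name AS customer
FROM orders a
LEFT JOIN customers b ON a.customer_id = b.id

Result:
product    | customer
-----------+---------
Speaker    | Dave    
Monitor    | Dana    
Desk       | Dave    
Laptop     | Iris    
Headphones | Dana    
Tablet     | Chris   
Phone      | NULL    
Printer    | NULL    
Router     | Chris   


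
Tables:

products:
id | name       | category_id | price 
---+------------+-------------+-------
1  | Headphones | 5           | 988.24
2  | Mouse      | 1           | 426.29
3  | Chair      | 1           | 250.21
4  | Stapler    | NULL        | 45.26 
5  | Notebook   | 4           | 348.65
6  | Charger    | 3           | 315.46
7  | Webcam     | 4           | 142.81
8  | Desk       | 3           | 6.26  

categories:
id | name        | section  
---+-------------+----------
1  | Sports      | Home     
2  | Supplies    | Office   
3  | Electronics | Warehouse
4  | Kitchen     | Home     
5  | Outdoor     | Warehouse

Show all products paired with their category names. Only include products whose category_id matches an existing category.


INNER JOIN keeps only products rows whose category_id matches an id in categories. Walk through each product:
  - product 1 (Headphones): category_id=5 -> matches Outdoor
  - product 2 (Mouse): category_id=1 -> matches Sports
  - product 3 (Chair): category_id=1 -> matches Sports
  - product 4 (Stapler): category_id=NULL, no match -> dropped
  - product 5 (Notebook): category_id=4 -> matches Kitchen
  - product 6 (Charger): category_id=3 -> matches Electronics
  - product 7 (Webcam): category_id=4 -> matches Kitchen
  - product 8 (Desk): category_id=3 -> matches Electronics
So 1 of 8 rows is dropped.

SQL:
SELECT a.name, b.name AS category
FROM products a
INNER JOIN categories b ON a.category_id = b.id

Result:
name       | category   
-----------+------------
Headphones | Outdoor    
Mouse      | Sports     
Chair      | Sports     
Notebook   | Kitchen    
Charger    | Electronics
Webcam     | Kitchen    
Desk       | Electronics


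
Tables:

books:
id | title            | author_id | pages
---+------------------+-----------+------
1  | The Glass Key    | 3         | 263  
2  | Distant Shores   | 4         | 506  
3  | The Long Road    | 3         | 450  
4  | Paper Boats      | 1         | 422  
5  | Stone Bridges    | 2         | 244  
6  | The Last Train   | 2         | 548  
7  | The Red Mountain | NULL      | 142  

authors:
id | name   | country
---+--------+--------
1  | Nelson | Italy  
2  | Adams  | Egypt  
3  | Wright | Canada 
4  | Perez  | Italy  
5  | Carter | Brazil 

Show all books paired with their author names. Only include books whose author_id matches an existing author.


INNER JOIN keeps only books rows whose author_id matches an id in authors. Walk through each book:
  - book 1 (The Glass Key): author_id=3 -> matches Wright
  - book 2 (Distant Shores): author_id=4 -> matches Perez
  - book 3 (The Long Road): author_id=3 -> matches Wright
  - book 4 (Paper Boats): author_id=1 -> matches Nelson
  - book 5 (Stone Bridges): author_id=2 -> matches Adams
  - book 6 (The Last Train): author_id=2 -> matches Adams
  - book 7 (The Red Mountain): author_id=NULL, no match -> dropped
So 1 of 7 rows is dropped.

SQL:
SELECT a.title, b.name AS author
FROM books a
INNER JOIN authors b ON a.author_id = b.id

Result:
title          | author
---------------+-------
The Glass Key  | Wright
Distant Shores | Perez 
The Long Road  | Wright
Paper Boats    | Nelson
Stone Bridges  | Adams 
The Last Train | Adams 


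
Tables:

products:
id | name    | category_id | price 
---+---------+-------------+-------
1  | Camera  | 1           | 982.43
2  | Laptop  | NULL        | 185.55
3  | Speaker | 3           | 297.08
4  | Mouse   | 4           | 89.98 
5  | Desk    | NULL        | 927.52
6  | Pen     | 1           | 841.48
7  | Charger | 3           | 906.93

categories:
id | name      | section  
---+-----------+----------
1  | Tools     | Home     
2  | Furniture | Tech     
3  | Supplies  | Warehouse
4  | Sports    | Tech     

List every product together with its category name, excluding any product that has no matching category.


INNER JOIN keeps only products rows whose category_id matches an id in categories. Walk through each product:
  - product 1 (Camera): category_id=1 -> matches Tools
  - product 2 (Laptop): category_id=NULL, no match -> dropped
  - product 3 (Speaker): category_id=3 -> matches Supplies
  - product 4 (Mouse): category_id=4 -> matches Sports
  - product 5 (Desk): category_id=NULL, no match -> dropped
  - product 6 (Pen): category_id=1 -> matches Tools
  - product 7 (Charger): category_id=3 -> matches Supplies
So 2 of 7 rows are dropped.

SQL:
SELECT a.name, b.name AS category
FROM products a
INNER JOIN categories b ON a.category_id = b.id

Result:
name    | category
--------+---------
Camera  | Tools   
Speaker | Supplies
Mouse   | Sports  
Pen     | Tools   
Charger | Supplies


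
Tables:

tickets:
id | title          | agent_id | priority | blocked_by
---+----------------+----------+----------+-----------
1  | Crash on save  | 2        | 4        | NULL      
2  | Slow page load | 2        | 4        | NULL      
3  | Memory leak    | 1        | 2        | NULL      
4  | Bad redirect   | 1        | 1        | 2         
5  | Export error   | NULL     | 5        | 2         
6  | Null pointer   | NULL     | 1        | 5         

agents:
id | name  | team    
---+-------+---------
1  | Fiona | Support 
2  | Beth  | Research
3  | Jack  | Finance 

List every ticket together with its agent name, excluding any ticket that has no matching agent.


INNER JOIN keeps only tickets rows whose agent_id matches an id in agents. Walk through each ticket:
  - ticket 1 (Crash on save): agent_id=2 -> matches Beth
  - ticket 2 (Slow page load): agent_id=2 -> matches Beth
  - ticket 3 (Memory leak): agent_id=1 -> matches Fiona
  - ticket 4 (Bad redirect): agent_id=1 -> matches Fiona
  - ticket 5 (Export error): agent_id=NULL, no match -> dropped
  - ticket 6 (Null pointer): agent_id=NULL, no match -> dropped
So 2 of 6 rows are dropped.

SQL:
SELECT a.title, b.name AS agent
FROM tickets a
INNER JOIN agents b ON a.agent_id = b.id

Result:
title          | agent
---------------+------
Crash on save  | Beth 
Slow page load | Beth 
Memory leak    | Fiona
Bad redirect   | Fiona


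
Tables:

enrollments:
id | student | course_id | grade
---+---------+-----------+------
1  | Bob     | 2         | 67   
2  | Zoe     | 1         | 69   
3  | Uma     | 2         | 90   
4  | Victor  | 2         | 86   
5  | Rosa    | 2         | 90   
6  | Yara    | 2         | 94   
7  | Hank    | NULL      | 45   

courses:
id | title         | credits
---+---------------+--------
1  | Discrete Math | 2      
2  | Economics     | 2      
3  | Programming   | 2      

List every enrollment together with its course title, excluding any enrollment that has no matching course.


INNER JOIN keeps only enrollments rows whose course_id matches an id in courses. Walk through each enrollment:
  - enrollment 1 (Bob): course_id=2 -> matches Economics
  - enrollment 2 (Zoe): course_id=1 -> matches Discrete Math
  - enrollment 3 (Uma): course_id=2 -> matches Economics
  - enrollment 4 (Victor): course_id=2 -> matches Economics
  - enrollment 5 (Rosa): course_id=2 -> matches Economics
  - enrollment 6 (Yara): course_id=2 -> matches Economics
  - enrollment 7 (Hank): course_id=NULL, no match -> dropped
So 1 of 7 rows is dropped.

SQL:
SELECT a.student, b.title AS course
FROM enrollments a
INNER JOIN courses b ON a.course_id = b.id

Result:
student | course       
--------+--------------
Bob     | Economics    
Zoe     | Discrete Math
Uma     | Economics    
Victor  | Economics    
Rosa    | Economics    
Yara    | Economics    


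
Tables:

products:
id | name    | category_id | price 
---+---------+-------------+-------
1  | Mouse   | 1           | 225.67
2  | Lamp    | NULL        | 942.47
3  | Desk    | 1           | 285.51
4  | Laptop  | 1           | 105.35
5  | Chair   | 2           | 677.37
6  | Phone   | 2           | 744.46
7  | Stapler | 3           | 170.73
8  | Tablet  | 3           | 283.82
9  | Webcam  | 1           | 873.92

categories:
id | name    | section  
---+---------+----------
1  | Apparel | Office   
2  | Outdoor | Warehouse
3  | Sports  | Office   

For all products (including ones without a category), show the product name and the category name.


LEFT JOIN keeps every row from products (the left table); where category_id has no match in categories, the category columns become NULL. Walk through each product:
  - product 1 (Mouse): category_id=1 -> matches Apparel
  - product 2 (Lamp): category_id=NULL, no match -> kept with NULL
  - product 3 (Desk): category_id=1 -> matches Apparel
  - product 4 (Laptop): category_id=1 -> matches Apparel
  - product 5 (Chair): category_id=2 -> matches Outdoor
  - product 6 (Phone): category_id=2 -> matches Outdoor
  - product 7 (Stapler): category_id=3 -> matches Sports
  - product 8 (Tablet): category_id=3 -> matches Sports
  - product 9 (Webcam): category_id=1 -> matches Apparel
All 9 rows appear; 1 has NULL category.

SQL:
SELECT a.name, b.name AS category
FROM products a
LEFT JOIN categories b ON a.category_id = b.id

Result:
name    | category
--------+---------
Mouse   | Apparel 
Lamp    | NULL    
Desk    | Apparel 
Laptop  | Apparel 
Chair   | Outdoor 
Phone   | Outdoor 
Stapler | Sports  
Tablet  | Sports  
Webcam  | Apparel 


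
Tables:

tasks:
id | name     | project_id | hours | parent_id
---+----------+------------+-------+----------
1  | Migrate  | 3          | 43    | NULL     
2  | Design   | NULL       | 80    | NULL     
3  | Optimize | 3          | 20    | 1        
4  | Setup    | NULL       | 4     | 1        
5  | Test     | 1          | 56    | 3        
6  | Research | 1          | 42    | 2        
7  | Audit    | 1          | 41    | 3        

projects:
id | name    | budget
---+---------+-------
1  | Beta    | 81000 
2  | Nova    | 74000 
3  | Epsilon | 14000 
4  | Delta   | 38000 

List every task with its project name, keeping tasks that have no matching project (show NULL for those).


LEFT JOIN keeps every row from tasks (the left table); where project_id has no match in projects, the project columns become NULL. Walk through each task:
  - task 1 (Migrate): project_id=3 -> matches Epsilon
  - task 2 (Design): project_id=NULL, no match -> kept with NULL
  - task 3 (Optimize): project_id=3 -> matches Epsilon
  - task 4 (Setup): project_id=NULL, no match -> kept with NULL
  - task 5 (Test): project_id=1 -> matches Beta
  - task 6 (Research): project_id=1 -> matches Beta
  - task 7 (Audit): project_id=1 -> matches Beta
All 7 rows appear; 2 have NULL project.

SQL:
SELECT a.name, b.name AS project
FROM tasks a
LEFT JOIN projects b ON a.project_id = b.id

Result:
name     | project
---------+--------
Migrate  | Epsilon
Design   | NULL   
Optimize | Epsilon
Setup    | NULL   
Test     | Beta   
Research | Beta   
Audit    | Beta   


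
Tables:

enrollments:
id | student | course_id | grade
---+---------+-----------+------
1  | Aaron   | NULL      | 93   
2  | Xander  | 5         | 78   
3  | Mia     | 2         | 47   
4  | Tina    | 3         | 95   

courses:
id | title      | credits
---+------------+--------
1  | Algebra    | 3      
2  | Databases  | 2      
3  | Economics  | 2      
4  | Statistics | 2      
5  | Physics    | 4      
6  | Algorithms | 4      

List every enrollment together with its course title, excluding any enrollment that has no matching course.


INNER JOIN keeps only enrollments rows whose course_id matches an id in courses. Walk through each enrollment:
  - enrollment 1 (Aaron): course_id=NULL, no match -> dropped
  - enrollment 2 (Xander): course_id=5 -> matches Physics
  - enrollment 3 (Mia): course_id=2 -> matches Databases
  - enrollment 4 (Tina): course_id=3 -> matches Economics
So 1 of 4 rows is dropped.

SQL:
SELECT a.student, b.title AS course
FROM enrollments a
INNER JOIN courses b ON a.course_id = b.id

Result:
student | course   
--------+----------
Xander  | Physics  
Mia     | Databases
Tina    | Economics


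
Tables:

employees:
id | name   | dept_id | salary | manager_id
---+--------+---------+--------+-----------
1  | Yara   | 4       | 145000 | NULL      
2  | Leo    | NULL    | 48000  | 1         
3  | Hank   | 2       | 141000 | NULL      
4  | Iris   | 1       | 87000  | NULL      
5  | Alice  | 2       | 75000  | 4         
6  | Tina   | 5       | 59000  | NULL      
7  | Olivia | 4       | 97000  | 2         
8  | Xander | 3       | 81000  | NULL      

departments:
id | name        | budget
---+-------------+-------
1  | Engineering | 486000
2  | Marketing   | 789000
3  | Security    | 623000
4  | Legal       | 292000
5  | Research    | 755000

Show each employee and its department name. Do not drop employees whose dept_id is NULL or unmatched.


LEFT JOIN keeps every row from employees (the left table); where dept_id has no match in departments, the department columns become NULL. Walk through each employee:
  - employee 1 (Yara): dept_id=4 -> matches Legal
  - employee 2 (Leo): dept_id=NULL, no match -> kept with NULL
  - employee 3 (Hank): dept_id=2 -> matches Marketing
  - employee 4 (Iris): dept_id=1 -> matches Engineering
  - employee 5 (Alice): dept_id=2 -> matches Marketing
  - employee 6 (Tina): dept_id=5 -> matches Research
  - employee 7 (Olivia): dept_id=4 -> matches Legal
  - employee 8 (Xander): dept_id=3 -> matches Security
All 8 rows appear; 1 has NULL department.

SQL:
SELECT a.name, b.name AS department
FROM employees a
LEFT JOIN departments b ON a.dept_id = b.id

Result:
name   | department 
-------+------------
Yara   | Legal      
Leo    | NULL       
Hank   | Marketing  
Iris   | Engineering
Alice  | Marketing  
Tina   | Research   
Olivia | Legal      
Xander | Security   


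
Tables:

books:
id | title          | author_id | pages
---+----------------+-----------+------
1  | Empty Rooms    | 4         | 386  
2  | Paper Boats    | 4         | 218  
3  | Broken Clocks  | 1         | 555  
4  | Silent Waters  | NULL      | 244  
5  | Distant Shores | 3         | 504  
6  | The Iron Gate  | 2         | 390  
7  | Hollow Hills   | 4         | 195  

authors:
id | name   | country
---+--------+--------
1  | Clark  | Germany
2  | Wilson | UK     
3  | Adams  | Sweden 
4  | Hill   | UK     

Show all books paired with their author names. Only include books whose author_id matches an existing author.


INNER JOIN keeps only books rows whose author_id matches an id in authors. Walk through each book:
  - book 1 (Empty Rooms): author_id=4 -> matches Hill
  - book 2 (Paper Boats): author_id=4 -> matches Hill
  - book 3 (Broken Clocks): author_id=1 -> matches Clark
  - book 4 (Silent Waters): author_id=NULL, no match -> dropped
  - book 5 (Distant Shores): author_id=3 -> matches Adams
  - book 6 (The Iron Gate): author_id=2 -> matches Wilson
  - book 7 (Hollow Hills): author_id=4 -> matches Hill
So 1 of 7 rows is dropped.

SQL:
SELECT a.title, b.name AS author
FROM books a
INNER JOIN authors b ON a.author_id = b.id

Result:
title          | author
---------------+-------
Empty Rooms    | Hill  
Paper Boats    | Hill  
Broken Clocks  | Clark 
Distant Shores | Adams 
The Iron Gate  | Wilson
Hollow Hills   | Hill  


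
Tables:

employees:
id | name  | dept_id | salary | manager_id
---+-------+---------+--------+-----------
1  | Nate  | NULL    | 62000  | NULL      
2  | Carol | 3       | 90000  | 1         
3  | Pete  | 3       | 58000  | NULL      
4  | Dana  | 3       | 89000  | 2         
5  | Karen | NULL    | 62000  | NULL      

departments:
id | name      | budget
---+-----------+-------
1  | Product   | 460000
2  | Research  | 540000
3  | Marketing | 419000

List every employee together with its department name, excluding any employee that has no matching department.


INNER JOIN keeps only employees rows whose dept_id matches an id in departments. Walk through each employee:
  - employee 1 (Nate): dept_id=NULL, no match -> dropped
  - employee 2 (Carol): dept_id=3 -> matches Marketing
  - employee 3 (Pete): dept_id=3 -> matches Marketing
  - employee 4 (Dana): dept_id=3 -> matches Marketing
  - employee 5 (Karen): dept_id=NULL, no match -> dropped
So 2 of 5 rows are dropped.

SQL:
SELECT a.name, b.name AS department
FROM employees a
INNER JOIN departments b ON a.dept_id = b.id

Result:
name  | department
------+-----------
Carol | Marketing 
Pete  | Marketing 
Dana  | Marketing 


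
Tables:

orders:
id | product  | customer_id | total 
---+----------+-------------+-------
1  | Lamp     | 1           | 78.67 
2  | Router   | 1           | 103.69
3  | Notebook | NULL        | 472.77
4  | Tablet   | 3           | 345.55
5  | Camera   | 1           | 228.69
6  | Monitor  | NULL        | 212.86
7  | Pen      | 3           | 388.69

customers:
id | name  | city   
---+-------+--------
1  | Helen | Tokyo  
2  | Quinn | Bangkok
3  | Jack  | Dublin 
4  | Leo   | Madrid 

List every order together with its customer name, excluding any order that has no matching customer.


INNER JOIN keeps only orders rows whose customer_id matches an id in customers. Walk through each order:
  - order 1 (Lamp): customer_id=1 -> matches Helen
  - order 2 (Router): customer_id=1 -> matches Helen
  - order 3 (Notebook): customer_id=NULL, no match -> dropped
  - order 4 (Tablet): customer_id=3 -> matches Jack
  - order 5 (Camera): customer_id=1 -> matches Helen
  - order 6 (Monitor): customer_id=NULL, no match -> dropped
  - order 7 (Pen): customer_id=3 -> matches Jack
So 2 of 7 rows are dropped.

SQL:
SELECT a.product, b.name AS customer
FROM orders a
INNER JOIN customers b ON a.customer_id = b.id

Result:
product | customer
--------+---------
Lamp    | Helen   
Router  | Helen   
Tablet  | Jack    
Camera  | Helen   
Pen     | Jack    


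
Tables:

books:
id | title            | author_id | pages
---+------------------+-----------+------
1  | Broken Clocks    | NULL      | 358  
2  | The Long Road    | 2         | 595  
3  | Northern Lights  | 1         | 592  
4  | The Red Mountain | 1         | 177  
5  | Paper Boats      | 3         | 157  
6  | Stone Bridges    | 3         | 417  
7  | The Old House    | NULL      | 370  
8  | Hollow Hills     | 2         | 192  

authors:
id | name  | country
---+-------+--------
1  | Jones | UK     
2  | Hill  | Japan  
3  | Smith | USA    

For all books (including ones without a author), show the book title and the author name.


LEFT JOIN keeps every row from books (the left table); where author_id has no match in authors, the author columns become NULL. Walk through each book:
  - book 1 (Broken Clocks): author_id=NULL, no match -> kept with NULL
  - book 2 (The Long Road): author_id=2 -> matches Hill
  - book 3 (Northern Lights): author_id=1 -> matches Jones
  - book 4 (The Red Mountain): author_id=1 -> matches Jones
  - book 5 (Paper Boats): author_id=3 -> matches Smith
  - book 6 (Stone Bridges): author_id=3 -> matches Smith
  - book 7 (The Old House): author_id=NULL, no match -> kept with NULL
  - book 8 (Hollow Hills): author_id=2 -> matches Hill
All 8 rows appear; 2 have NULL author.

SQL:
SELECT a.title, b.name AS author
FROM books a
LEFT JOIN authors b ON a.author_id = b.id

Result:
title            | author
-----------------+-------
Broken Clocks    | NULL  
The Long Road    | Hill  
Northern Lights  | Jones 
The Red Mountain | Jones 
Paper Boats      | Smith 
Stone Bridges    | Smith 
The Old House    | NULL  
Hollow Hills     | Hill  


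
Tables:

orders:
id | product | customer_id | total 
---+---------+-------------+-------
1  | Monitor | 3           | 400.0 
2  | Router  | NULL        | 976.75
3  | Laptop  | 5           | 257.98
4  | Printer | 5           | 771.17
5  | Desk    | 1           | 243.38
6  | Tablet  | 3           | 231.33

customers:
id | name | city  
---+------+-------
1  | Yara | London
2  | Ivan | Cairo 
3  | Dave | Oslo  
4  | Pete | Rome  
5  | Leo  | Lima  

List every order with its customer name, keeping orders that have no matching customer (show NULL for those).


LEFT JOIN keeps every row from orders (the left table); where customer_id has no match in customers, the customer columns become NULL. Walk through each order:
  - order 1 (Monitor): customer_id=3 -> matches Dave
  - order 2 (Router): customer_id=NULL, no match -> kept with NULL
  - order 3 (Laptop): customer_id=5 -> matches Leo
  - order 4 (Printer): customer_id=5 -> matches Leo
  - order 5 (Desk): customer_id=1 -> matches Yara
  - order 6 (Tablet): customer_id=3 -> matches Dave
All 6 rows appear; 1 has NULL customer.

SQL:
SELECT a.product, b.name AS customer
FROM orders a
LEFT JOIN customers b ON a.customer_id = b.id

Result:
product | customer
--------+---------
Monitor | Dave    
Router  | NULL    
Laptop  | Leo     
Printer | Leo     
Desk    | Yara    
Tablet  | Dave    


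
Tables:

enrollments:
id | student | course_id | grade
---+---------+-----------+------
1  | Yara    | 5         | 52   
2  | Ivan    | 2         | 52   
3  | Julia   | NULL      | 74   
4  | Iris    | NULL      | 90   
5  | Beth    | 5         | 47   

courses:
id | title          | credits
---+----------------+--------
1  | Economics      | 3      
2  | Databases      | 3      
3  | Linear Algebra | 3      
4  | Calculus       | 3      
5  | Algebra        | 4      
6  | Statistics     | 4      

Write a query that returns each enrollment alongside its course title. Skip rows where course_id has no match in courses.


INNER JOIN keeps only enrollments rows whose course_id matches an id in courses. Walk through each enrollment:
  - enrollment 1 (Yara): course_id=5 -> matches Algebra
  - enrollment 2 (Ivan): course_id=2 -> matches Databases
  - enrollment 3 (Julia): course_id=NULL, no match -> dropped
  - enrollment 4 (Iris): course_id=NULL, no match -> dropped
  - enrollment 5 (Beth): course_id=5 -> matches Algebra
So 2 of 5 rows are dropped.

SQL:
SELECT a.student, b.title AS course
FROM enrollments a
INNER JOIN courses b ON a.course_id = b.id

Result:
student | course   
--------+----------
Yara    | Algebra  
Ivan    | Databases
Beth    | Algebra  


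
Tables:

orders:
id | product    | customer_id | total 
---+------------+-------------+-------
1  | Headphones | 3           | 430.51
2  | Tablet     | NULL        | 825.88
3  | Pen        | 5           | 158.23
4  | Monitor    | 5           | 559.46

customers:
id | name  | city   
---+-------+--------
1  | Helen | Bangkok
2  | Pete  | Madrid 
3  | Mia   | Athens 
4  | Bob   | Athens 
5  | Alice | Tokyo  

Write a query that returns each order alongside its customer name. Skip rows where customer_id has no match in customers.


INNER JOIN keeps only orders rows whose customer_id matches an id in customers. Walk through each order:
  - order 1 (Headphones): customer_id=3 -> matches Mia
  - order 2 (Tablet): customer_id=NULL, no match -> dropped
  - order 3 (Pen): customer_id=5 -> matches Alice
  - order 4 (Monitor): customer_id=5 -> matches Alice
So 1 of 4 rows is dropped.

SQL:
SELECT a.product, b.name AS customer
FROM orders a
INNER JOIN customers b ON a.customer_id = b.id

Result:
product    | customer
-----------+---------
Headphones | Mia     
Pen        | Alice   
Monitor    | Alice   


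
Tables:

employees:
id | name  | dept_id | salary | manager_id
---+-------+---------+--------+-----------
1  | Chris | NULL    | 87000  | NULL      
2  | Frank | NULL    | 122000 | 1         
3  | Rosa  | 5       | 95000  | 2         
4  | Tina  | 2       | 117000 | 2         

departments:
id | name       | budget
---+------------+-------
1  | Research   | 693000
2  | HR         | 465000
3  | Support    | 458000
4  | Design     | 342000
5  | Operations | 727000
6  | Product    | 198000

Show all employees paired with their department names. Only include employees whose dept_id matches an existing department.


INNER JOIN keeps only employees rows whose dept_id matches an id in departments. Walk through each employee:
  - employee 1 (Chris): dept_id=NULL, no match -> dropped
  - employee 2 (Frank): dept_id=NULL, no match -> dropped
  - employee 3 (Rosa): dept_id=5 -> matches Operations
  - employee 4 (Tina): dept_id=2 -> matches HR
So 2 of 4 rows are dropped.

SQL:
SELECT a.name, b.name AS department
FROM employees a
INNER JOIN departments b ON a.dept_id = b.id

Result:
name | department
-----+-----------
Rosa | Operations
Tina | HR        


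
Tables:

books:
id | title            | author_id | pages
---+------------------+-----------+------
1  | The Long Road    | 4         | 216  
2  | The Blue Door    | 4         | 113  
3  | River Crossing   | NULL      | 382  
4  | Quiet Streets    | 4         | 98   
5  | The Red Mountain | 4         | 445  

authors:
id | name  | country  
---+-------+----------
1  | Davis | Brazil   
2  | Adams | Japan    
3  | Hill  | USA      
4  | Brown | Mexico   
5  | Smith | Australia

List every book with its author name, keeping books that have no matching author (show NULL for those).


LEFT JOIN keeps every row from books (the left table); where author_id has no match in authors, the author columns become NULL. Walk through each book:
  - book 1 (The Long Road): author_id=4 -> matches Brown
  - book 2 (The Blue Door): author_id=4 -> matches Brown
  - book 3 (River Crossing): author_id=NULL, no match -> kept with NULL
  - book 4 (Quiet Streets): author_id=4 -> matches Brown
  - book 5 (The Red Mountain): author_id=4 -> matches Brown
All 5 rows appear; 1 has NULL author.

SQL:
SELECT a.title, b.name AS author
FROM books a
LEFT JOIN authors b ON a.author_id = b.id

Result:
title            | author
-----------------+-------
The Long Road    | Brown 
The Blue Door    | Brown 
River Crossing   | NULL  
Quiet Streets    | Brown 
The Red Mountain | Brown 


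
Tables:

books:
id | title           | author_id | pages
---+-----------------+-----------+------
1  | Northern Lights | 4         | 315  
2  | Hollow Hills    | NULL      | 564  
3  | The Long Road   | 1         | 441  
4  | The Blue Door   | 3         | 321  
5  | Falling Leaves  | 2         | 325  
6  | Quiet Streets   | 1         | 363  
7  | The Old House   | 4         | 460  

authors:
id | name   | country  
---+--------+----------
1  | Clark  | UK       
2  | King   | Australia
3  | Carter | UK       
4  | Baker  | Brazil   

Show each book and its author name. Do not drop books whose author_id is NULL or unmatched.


LEFT JOIN keeps every row from books (the left table); where author_id has no match in authors, the author columns become NULL. Walk through each book:
  - book 1 (Northern Lights): author_id=4 -> matches Baker
  - book 2 (Hollow Hills): author_id=NULL, no match -> kept with NULL
  - book 3 (The Long Road): author_id=1 -> matches Clark
  - book 4 (The Blue Door): author_id=3 -> matches Carter
  - book 5 (Falling Leaves): author_id=2 -> matches King
  - book 6 (Quiet Streets): author_id=1 -> matches Clark
  - book 7 (The Old House): author_id=4 -> matches Baker
All 7 rows appear; 1 has NULL author.

SQL:
SELECT a.title, b.name AS author
FROM books a
LEFT JOIN authors b ON a.author_id = b.id

Result:
title           | author
----------------+-------
Northern Lights | Baker 
Hollow Hills    | NULL  
The Long Road   | Clark 
The Blue Door   | Carter
Falling Leaves  | King  
Quiet Streets   | Clark 
The Old House   | Baker 


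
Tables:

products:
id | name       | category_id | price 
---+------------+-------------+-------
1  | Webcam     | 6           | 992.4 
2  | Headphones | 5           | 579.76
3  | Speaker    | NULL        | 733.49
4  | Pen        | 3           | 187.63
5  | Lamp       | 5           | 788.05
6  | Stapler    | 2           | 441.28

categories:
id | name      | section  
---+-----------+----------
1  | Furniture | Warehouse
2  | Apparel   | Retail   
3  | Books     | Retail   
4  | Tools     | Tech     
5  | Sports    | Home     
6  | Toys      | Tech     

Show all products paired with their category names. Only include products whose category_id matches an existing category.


INNER JOIN keeps only products rows whose category_id matches an id in categories. Walk through each product:
  - product 1 (Webcam): category_id=6 -> matches Toys
  - product 2 (Headphones): category_id=5 -> matches Sports
  - product 3 (Speaker): category_id=NULL, no match -> dropped
  - product 4 (Pen): category_id=3 -> matches Books
  - product 5 (Lamp): category_id=5 -> matches Sports
  - product 6 (Stapler): category_id=2 -> matches Apparel
So 1 of 6 rows is dropped.

SQL:
SELECT a.name, b.name AS category
FROM products a
INNER JOIN categories b ON a.category_id = b.id

Result:
name       | category
-----------+---------
Webcam     | Toys    
Headphones | Sports  
Pen        | Books   
Lamp       | Sports  
Stapler    | Apparel 


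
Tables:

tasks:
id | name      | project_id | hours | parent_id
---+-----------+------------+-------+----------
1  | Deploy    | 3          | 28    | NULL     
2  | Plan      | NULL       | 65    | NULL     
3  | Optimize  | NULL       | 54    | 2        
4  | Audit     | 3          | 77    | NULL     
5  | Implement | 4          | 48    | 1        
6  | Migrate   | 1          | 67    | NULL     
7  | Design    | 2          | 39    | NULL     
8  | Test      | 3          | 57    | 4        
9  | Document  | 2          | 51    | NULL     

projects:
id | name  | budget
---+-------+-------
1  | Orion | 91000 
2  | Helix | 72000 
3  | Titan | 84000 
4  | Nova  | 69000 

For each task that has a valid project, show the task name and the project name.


INNER JOIN keeps only tasks rows whose project_id matches an id in projects. Walk through each task:
  - task 1 (Deploy): project_id=3 -> matches Titan
  - task 2 (Plan): project_id=NULL, no match -> dropped
  - task 3 (Optimize): project_id=NULL, no match -> dropped
  - task 4 (Audit): project_id=3 -> matches Titan
  - task 5 (Implement): project_id=4 -> matches Nova
  - task 6 (Migrate): project_id=1 -> matches Orion
  - task 7 (Design): project_id=2 -> matches Helix
  - task 8 (Test): project_id=3 -> matches Titan
  - task 9 (Document): project_id=2 -> matches Helix
So 2 of 9 rows are dropped.

SQL:
SELECT a.name, b.name AS project
FROM tasks a
INNER JOIN projects b ON a.project_id = b.id

Result:
name      | project
----------+--------
Deploy    | Titan  
Audit     | Titan  
Implement | Nova   
Migrate   | Orion  
Design    | Helix  
Test      | Titan  
Document  | Helix  
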